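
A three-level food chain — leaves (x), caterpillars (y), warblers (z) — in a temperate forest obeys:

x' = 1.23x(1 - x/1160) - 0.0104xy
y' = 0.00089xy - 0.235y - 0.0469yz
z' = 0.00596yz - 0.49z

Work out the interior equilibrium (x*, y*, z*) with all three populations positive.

From dz/dt = 0: 0.00596y* = 0.49, so y* = 82.2.
From dx/dt = 0: 1.23(1 - x*/1160) = 0.0104·82.2, giving x* = 1160·(1 - 0.695) = 354.
From dy/dt = 0: 0.00089·354 - 0.235 = 0.0469z*, so z* = 0.0797/0.0469 = 1.7.

x* ≈ 354, y* ≈ 82.2, z* ≈ 1.7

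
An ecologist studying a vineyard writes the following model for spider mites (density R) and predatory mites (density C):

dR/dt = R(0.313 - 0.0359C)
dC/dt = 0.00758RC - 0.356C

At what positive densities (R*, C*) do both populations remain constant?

Set dC/dt = 0 with C > 0: 0.00758R - 0.356 = 0, so R* = 0.356/0.00758 = 47.
Set dR/dt = 0 with R > 0: 0.313 - 0.0359C = 0, so C* = 0.313/0.0359 = 8.72.

R* ≈ 47, C* ≈ 8.72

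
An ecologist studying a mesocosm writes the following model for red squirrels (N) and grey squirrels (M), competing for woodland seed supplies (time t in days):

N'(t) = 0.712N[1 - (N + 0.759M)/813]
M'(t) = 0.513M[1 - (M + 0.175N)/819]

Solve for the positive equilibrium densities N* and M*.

Setting both brackets to zero gives the nullclines N + 0.759M = 813 and 0.175N + M = 819.
Substituting M = 819 - 0.175N into the first: N(1 - 0.759·0.175) = 813 - 0.759·819.
So N* = 191/0.867 = 221, and then M* = 819 - 0.175·221 = 780.

N* ≈ 221, M* ≈ 780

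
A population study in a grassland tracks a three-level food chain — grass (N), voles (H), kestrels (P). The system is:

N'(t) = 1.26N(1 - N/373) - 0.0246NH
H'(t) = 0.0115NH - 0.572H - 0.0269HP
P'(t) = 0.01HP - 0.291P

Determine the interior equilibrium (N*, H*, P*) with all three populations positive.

N* ≈ 161, H* ≈ 29.1, P* ≈ 47.6

From dP/dt = 0: 0.01H* = 0.291, so H* = 29.1.
From dN/dt = 0: 1.26(1 - N*/373) = 0.0246·29.1, giving N* = 373·(1 - 0.568) = 161.
From dH/dt = 0: 0.0115·161 - 0.572 = 0.0269P*, so P* = 1.28/0.0269 = 47.6.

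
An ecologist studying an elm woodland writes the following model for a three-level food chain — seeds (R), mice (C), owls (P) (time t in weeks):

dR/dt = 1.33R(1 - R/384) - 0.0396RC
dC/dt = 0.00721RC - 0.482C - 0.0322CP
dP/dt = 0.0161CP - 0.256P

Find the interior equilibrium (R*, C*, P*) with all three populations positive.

From dP/dt = 0: 0.0161C* = 0.256, so C* = 15.9.
From dR/dt = 0: 1.33(1 - R*/384) = 0.0396·15.9, giving R* = 384·(1 - 0.473) = 202.
From dC/dt = 0: 0.00721·202 - 0.482 = 0.0322P*, so P* = 0.976/0.0322 = 30.3.

R* ≈ 202, C* ≈ 15.9, P* ≈ 30.3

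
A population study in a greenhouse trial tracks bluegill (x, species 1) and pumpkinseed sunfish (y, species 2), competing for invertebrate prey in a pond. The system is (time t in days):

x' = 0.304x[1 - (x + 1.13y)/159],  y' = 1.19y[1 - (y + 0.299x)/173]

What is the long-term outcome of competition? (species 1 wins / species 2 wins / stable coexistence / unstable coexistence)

Compare the nullcline intercepts: K1/α12 = 159/1.13 = 141 < K2 = 173; K2/α21 = 173/0.299 = 579 > K1 = 159.
Since the inequalities point opposite ways, species 2 can invade but species 1 cannot.

species 2 excludes species 1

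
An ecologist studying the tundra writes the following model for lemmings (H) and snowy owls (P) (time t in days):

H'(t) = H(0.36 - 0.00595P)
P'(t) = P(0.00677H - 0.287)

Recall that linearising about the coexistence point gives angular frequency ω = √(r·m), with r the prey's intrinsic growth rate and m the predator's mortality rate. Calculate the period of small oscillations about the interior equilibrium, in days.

Here r = 0.36 and m = 0.287, so r·m = 0.103.
ω = √0.103 = 0.321 per day, hence T = 2π/ω ≈ 19.5 days.

T ≈ 19.5 days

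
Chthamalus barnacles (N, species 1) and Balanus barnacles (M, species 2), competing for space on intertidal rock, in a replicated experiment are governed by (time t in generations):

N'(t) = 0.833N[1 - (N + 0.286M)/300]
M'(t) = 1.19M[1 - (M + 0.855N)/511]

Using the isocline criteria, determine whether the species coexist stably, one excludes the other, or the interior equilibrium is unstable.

stable coexistence

Compare the nullcline intercepts: K1/α12 = 300/0.286 = 1050 > K2 = 511; K2/α21 = 511/0.855 = 598 > K1 = 300.
Since both inequalities hold, each species can invade when rare, so the interior equilibrium is stable.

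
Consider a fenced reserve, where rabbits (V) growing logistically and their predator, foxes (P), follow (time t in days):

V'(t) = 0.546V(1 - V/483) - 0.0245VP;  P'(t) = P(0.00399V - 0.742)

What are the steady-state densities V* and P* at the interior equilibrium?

From dP/dt = 0 with P > 0: 0.00399V* = 0.742, so V* = 186.
Substitute into dV/dt = 0: 0.546(1 - 186/483) = 0.0245P*.
The bracket is 0.615, giving P* = 0.336/0.0245 = 13.7.

V* ≈ 186, P* ≈ 13.7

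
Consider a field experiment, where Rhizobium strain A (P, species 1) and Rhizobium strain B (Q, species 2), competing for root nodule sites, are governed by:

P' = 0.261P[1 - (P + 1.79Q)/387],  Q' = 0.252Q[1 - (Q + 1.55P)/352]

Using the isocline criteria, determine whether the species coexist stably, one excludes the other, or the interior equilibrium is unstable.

Compare the nullcline intercepts: K1/α12 = 387/1.79 = 216 < K2 = 352; K2/α21 = 352/1.55 = 227 < K1 = 387.
Since both are reversed, neither can invade when rare; the interior point is a saddle.

unstable coexistence (outcome depends on initial conditions)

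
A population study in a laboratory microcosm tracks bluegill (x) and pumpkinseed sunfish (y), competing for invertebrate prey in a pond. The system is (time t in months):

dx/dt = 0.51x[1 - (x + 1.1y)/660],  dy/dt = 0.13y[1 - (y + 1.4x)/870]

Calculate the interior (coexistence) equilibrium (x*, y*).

x* ≈ 550, y* ≈ 100

Setting both brackets to zero gives the nullclines x + 1.1y = 660 and 1.4x + y = 870.
Substituting y = 870 - 1.4x into the first: x(1 - 1.1·1.4) = 660 - 1.1·870.
So x* = -297/-0.54 = 550, and then y* = 870 - 1.4·550 = 100.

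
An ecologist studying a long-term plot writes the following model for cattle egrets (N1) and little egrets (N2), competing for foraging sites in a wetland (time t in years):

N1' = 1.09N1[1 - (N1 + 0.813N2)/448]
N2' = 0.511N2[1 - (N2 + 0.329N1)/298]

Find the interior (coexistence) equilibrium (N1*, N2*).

Setting both brackets to zero gives the nullclines N1 + 0.813N2 = 448 and 0.329N1 + N2 = 298.
Substituting N2 = 298 - 0.329N1 into the first: N1(1 - 0.813·0.329) = 448 - 0.813·298.
So N1* = 206/0.733 = 281, and then N2* = 298 - 0.329·281 = 206.

N1* ≈ 281, N2* ≈ 206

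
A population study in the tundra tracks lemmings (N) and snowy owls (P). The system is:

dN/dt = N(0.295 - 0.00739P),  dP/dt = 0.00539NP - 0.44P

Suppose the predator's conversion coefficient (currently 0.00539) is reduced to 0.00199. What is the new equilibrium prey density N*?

N* ≈ 221

At the interior fixed point, setting dP/dt = 0 with P > 0 fixes N* = (predator death rate)/(NP coefficient) — independent of the other coefficients.
With the change, N* = 0.44/0.00199 = 221; it rises from 81.6.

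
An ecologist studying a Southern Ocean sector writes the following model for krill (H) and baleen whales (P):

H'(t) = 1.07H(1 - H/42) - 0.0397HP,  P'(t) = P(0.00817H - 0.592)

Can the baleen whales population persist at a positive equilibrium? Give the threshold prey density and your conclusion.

Threshold H = 72.5; K < 72.5, so no, the predator goes extinct.

The predator equation gives dP/dt > 0 only when H > 0.592/0.00817 = 72.5.
Without the predator, H → K = 42. Since 42 < 72.5, the predator cannot invade.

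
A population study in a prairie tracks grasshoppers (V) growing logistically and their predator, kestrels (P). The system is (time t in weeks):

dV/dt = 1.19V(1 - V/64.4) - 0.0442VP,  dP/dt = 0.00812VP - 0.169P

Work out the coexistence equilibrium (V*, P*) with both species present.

From dP/dt = 0 with P > 0: 0.00812V* = 0.169, so V* = 20.8.
Substitute into dV/dt = 0: 1.19(1 - 20.8/64.4) = 0.0442P*.
The bracket is 0.677, giving P* = 0.805/0.0442 = 18.2.

V* ≈ 20.8, P* ≈ 18.2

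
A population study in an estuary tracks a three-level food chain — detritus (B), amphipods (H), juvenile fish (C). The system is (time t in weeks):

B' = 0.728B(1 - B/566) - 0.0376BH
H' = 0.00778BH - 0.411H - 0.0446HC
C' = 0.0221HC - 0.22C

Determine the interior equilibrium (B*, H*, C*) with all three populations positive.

From dC/dt = 0: 0.0221H* = 0.22, so H* = 9.95.
From dB/dt = 0: 0.728(1 - B*/566) = 0.0376·9.95, giving B* = 566·(1 - 0.514) = 275.
From dH/dt = 0: 0.00778·275 - 0.411 = 0.0446C*, so C* = 1.73/0.0446 = 38.8.

B* ≈ 275, H* ≈ 9.95, C* ≈ 38.8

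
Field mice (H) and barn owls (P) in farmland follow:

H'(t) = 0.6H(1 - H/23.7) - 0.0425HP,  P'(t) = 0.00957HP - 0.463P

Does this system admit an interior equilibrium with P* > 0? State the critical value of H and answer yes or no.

Threshold H = 48.4; K < 48.4, so no, the predator goes extinct.

The predator equation gives dP/dt > 0 only when H > 0.463/0.00957 = 48.4.
Without the predator, H → K = 23.7. Since 23.7 < 48.4, the predator cannot invade.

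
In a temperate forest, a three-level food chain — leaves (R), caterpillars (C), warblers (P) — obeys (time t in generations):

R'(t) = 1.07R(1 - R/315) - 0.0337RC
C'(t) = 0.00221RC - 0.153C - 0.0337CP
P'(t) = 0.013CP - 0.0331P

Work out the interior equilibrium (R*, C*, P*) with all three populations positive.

From dP/dt = 0: 0.013C* = 0.0331, so C* = 2.55.
From dR/dt = 0: 1.07(1 - R*/315) = 0.0337·2.55, giving R* = 315·(1 - 0.0802) = 290.
From dC/dt = 0: 0.00221·290 - 0.153 = 0.0337P*, so P* = 0.487/0.0337 = 14.5.

R* ≈ 290, C* ≈ 2.55, P* ≈ 14.5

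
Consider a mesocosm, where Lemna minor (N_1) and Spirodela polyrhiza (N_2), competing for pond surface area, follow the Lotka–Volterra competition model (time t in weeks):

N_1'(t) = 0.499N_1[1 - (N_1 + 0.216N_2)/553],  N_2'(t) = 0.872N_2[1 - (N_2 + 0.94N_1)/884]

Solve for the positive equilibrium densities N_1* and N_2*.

N_1* ≈ 454, N_2* ≈ 457

Setting both brackets to zero gives the nullclines N_1 + 0.216N_2 = 553 and 0.94N_1 + N_2 = 884.
Substituting N_2 = 884 - 0.94N_1 into the first: N_1(1 - 0.216·0.94) = 553 - 0.216·884.
So N_1* = 362/0.797 = 454, and then N_2* = 884 - 0.94·454 = 457.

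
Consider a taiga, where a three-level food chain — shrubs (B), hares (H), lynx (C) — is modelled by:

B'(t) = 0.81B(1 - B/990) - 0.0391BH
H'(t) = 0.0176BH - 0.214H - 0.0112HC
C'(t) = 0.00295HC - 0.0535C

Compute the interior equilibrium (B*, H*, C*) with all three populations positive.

B* ≈ 123, H* ≈ 18.1, C* ≈ 175

From dC/dt = 0: 0.00295H* = 0.0535, so H* = 18.1.
From dB/dt = 0: 0.81(1 - B*/990) = 0.0391·18.1, giving B* = 990·(1 - 0.875) = 123.
From dH/dt = 0: 0.0176·123 - 0.214 = 0.0112C*, so C* = 1.96/0.0112 = 175.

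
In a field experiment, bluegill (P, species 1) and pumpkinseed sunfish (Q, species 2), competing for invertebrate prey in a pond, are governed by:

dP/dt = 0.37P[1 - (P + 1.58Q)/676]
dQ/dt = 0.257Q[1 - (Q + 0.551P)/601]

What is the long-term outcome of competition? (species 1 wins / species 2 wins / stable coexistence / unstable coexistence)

Compare the nullcline intercepts: K1/α12 = 676/1.58 = 428 < K2 = 601; K2/α21 = 601/0.551 = 1090 > K1 = 676.
Since the inequalities point opposite ways, species 2 can invade but species 1 cannot.

species 2 excludes species 1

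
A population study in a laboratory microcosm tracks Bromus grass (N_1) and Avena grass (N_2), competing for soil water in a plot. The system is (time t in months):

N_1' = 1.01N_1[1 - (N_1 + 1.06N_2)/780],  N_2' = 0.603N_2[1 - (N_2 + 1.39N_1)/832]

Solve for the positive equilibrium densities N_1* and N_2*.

Setting both brackets to zero gives the nullclines N_1 + 1.06N_2 = 780 and 1.39N_1 + N_2 = 832.
Substituting N_2 = 832 - 1.39N_1 into the first: N_1(1 - 1.06·1.39) = 780 - 1.06·832.
So N_1* = -102/-0.473 = 215, and then N_2* = 832 - 1.39·215 = 533.

N_1* ≈ 215, N_2* ≈ 533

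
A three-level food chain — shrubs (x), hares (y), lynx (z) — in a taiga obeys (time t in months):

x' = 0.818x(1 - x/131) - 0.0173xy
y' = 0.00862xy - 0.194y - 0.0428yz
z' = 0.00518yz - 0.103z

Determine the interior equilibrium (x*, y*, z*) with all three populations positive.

x* ≈ 75.9, y* ≈ 19.9, z* ≈ 10.8

From dz/dt = 0: 0.00518y* = 0.103, so y* = 19.9.
From dx/dt = 0: 0.818(1 - x*/131) = 0.0173·19.9, giving x* = 131·(1 - 0.421) = 75.9.
From dy/dt = 0: 0.00862·75.9 - 0.194 = 0.0428z*, so z* = 0.46/0.0428 = 10.8.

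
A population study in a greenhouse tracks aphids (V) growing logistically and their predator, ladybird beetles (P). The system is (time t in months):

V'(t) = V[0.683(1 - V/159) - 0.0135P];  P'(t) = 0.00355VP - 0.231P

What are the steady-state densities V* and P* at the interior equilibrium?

From dP/dt = 0 with P > 0: 0.00355V* = 0.231, so V* = 65.1.
Substitute into dV/dt = 0: 0.683(1 - 65.1/159) = 0.0135P*.
The bracket is 0.591, giving P* = 0.403/0.0135 = 29.9.

V* ≈ 65.1, P* ≈ 29.9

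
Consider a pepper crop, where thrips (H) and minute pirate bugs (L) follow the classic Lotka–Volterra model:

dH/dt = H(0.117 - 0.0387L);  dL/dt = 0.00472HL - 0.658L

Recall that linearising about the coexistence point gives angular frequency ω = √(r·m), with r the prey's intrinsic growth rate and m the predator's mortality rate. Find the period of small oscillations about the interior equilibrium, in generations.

T ≈ 22.6 generations

Here r = 0.117 and m = 0.658, so r·m = 0.077.
ω = √0.077 = 0.277 per generation, hence T = 2π/ω ≈ 22.6 generations.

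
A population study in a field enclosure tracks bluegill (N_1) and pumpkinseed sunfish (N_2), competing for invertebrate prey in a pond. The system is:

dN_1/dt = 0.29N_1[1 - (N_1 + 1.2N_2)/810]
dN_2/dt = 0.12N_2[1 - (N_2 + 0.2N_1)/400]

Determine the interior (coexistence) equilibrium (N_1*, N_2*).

N_1* ≈ 434, N_2* ≈ 313

Setting both brackets to zero gives the nullclines N_1 + 1.2N_2 = 810 and 0.2N_1 + N_2 = 400.
Substituting N_2 = 400 - 0.2N_1 into the first: N_1(1 - 1.2·0.2) = 810 - 1.2·400.
So N_1* = 330/0.76 = 434, and then N_2* = 400 - 0.2·434 = 313.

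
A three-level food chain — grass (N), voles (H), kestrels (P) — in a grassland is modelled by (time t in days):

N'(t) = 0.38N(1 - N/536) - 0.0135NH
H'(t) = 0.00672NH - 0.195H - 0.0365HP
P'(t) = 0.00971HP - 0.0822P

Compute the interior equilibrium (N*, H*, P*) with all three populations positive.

N* ≈ 375, H* ≈ 8.47, P* ≈ 63.7

From dP/dt = 0: 0.00971H* = 0.0822, so H* = 8.47.
From dN/dt = 0: 0.38(1 - N*/536) = 0.0135·8.47, giving N* = 536·(1 - 0.301) = 375.
From dH/dt = 0: 0.00672·375 - 0.195 = 0.0365P*, so P* = 2.32/0.0365 = 63.7.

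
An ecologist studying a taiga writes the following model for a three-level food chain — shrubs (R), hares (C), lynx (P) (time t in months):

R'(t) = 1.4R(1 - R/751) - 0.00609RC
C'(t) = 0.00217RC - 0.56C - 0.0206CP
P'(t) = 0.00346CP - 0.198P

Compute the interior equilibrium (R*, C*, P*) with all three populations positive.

From dP/dt = 0: 0.00346C* = 0.198, so C* = 57.2.
From dR/dt = 0: 1.4(1 - R*/751) = 0.00609·57.2, giving R* = 751·(1 - 0.249) = 564.
From dC/dt = 0: 0.00217·564 - 0.56 = 0.0206P*, so P* = 0.664/0.0206 = 32.2.

R* ≈ 564, C* ≈ 57.2, P* ≈ 32.2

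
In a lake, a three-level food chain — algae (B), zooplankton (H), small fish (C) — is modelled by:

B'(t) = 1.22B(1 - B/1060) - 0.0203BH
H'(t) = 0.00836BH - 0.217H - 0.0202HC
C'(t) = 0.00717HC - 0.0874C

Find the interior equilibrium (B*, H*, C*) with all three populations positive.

From dC/dt = 0: 0.00717H* = 0.0874, so H* = 12.2.
From dB/dt = 0: 1.22(1 - B*/1060) = 0.0203·12.2, giving B* = 1060·(1 - 0.203) = 845.
From dH/dt = 0: 0.00836·845 - 0.217 = 0.0202C*, so C* = 6.85/0.0202 = 339.

B* ≈ 845, H* ≈ 12.2, C* ≈ 339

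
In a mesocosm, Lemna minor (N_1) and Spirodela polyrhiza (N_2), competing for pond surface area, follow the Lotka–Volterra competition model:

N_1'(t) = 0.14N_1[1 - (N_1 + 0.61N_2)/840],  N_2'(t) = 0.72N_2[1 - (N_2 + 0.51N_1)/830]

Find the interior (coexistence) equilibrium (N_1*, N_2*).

N_1* ≈ 484, N_2* ≈ 583

Setting both brackets to zero gives the nullclines N_1 + 0.61N_2 = 840 and 0.51N_1 + N_2 = 830.
Substituting N_2 = 830 - 0.51N_1 into the first: N_1(1 - 0.61·0.51) = 840 - 0.61·830.
So N_1* = 334/0.689 = 484, and then N_2* = 830 - 0.51·484 = 583.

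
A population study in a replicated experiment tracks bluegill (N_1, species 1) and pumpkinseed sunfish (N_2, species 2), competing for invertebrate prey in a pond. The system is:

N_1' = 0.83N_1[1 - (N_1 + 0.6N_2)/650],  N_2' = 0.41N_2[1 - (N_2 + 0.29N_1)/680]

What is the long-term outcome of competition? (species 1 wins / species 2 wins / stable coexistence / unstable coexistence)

Compare the nullcline intercepts: K1/α12 = 650/0.6 = 1080 > K2 = 680; K2/α21 = 680/0.29 = 2340 > K1 = 650.
Since both inequalities hold, each species can invade when rare, so the interior equilibrium is stable.

stable coexistence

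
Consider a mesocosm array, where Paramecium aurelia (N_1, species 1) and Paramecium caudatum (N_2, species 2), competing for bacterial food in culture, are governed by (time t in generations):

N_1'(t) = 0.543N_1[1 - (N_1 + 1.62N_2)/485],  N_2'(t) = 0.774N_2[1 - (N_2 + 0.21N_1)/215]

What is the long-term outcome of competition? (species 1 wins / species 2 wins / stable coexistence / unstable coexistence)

Compare the nullcline intercepts: K1/α12 = 485/1.62 = 299 > K2 = 215; K2/α21 = 215/0.21 = 1020 > K1 = 485.
Since both inequalities hold, each species can invade when rare, so the interior equilibrium is stable.

stable coexistence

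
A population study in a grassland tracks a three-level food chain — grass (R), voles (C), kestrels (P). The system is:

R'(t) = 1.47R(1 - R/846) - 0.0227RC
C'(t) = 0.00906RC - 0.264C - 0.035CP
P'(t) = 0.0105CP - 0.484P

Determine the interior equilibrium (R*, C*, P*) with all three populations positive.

From dP/dt = 0: 0.0105C* = 0.484, so C* = 46.1.
From dR/dt = 0: 1.47(1 - R*/846) = 0.0227·46.1, giving R* = 846·(1 - 0.712) = 244.
From dC/dt = 0: 0.00906·244 - 0.264 = 0.035P*, so P* = 1.94/0.035 = 55.6.

R* ≈ 244, C* ≈ 46.1, P* ≈ 55.6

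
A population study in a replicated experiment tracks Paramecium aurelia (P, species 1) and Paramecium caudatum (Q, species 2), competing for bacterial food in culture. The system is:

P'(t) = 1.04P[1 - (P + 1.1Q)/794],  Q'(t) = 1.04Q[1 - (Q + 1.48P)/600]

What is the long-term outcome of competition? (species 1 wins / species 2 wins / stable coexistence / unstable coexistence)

Compare the nullcline intercepts: K1/α12 = 794/1.1 = 722 > K2 = 600; K2/α21 = 600/1.48 = 405 < K1 = 794.
Since the inequalities point opposite ways, species 1 can invade but species 2 cannot.

species 1 excludes species 2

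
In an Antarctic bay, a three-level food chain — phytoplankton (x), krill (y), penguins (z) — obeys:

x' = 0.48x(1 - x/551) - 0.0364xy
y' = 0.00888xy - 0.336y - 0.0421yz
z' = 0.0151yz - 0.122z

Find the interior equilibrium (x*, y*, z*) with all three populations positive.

x* ≈ 213, y* ≈ 8.08, z* ≈ 37

From dz/dt = 0: 0.0151y* = 0.122, so y* = 8.08.
From dx/dt = 0: 0.48(1 - x*/551) = 0.0364·8.08, giving x* = 551·(1 - 0.613) = 213.
From dy/dt = 0: 0.00888·213 - 0.336 = 0.0421z*, so z* = 1.56/0.0421 = 37.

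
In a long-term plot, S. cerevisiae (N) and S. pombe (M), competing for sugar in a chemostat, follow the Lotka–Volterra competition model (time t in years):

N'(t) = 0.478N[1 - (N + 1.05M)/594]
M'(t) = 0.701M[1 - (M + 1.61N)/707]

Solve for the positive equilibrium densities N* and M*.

N* ≈ 215, M* ≈ 361

Setting both brackets to zero gives the nullclines N + 1.05M = 594 and 1.61N + M = 707.
Substituting M = 707 - 1.61N into the first: N(1 - 1.05·1.61) = 594 - 1.05·707.
So N* = -148/-0.691 = 215, and then M* = 707 - 1.61·215 = 361.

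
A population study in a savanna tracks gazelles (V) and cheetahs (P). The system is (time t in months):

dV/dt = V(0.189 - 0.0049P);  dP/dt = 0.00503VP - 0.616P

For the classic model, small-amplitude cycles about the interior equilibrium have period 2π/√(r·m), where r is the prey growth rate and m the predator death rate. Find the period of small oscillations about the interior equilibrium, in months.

T ≈ 18.4 months

Here r = 0.189 and m = 0.616, so r·m = 0.116.
ω = √0.116 = 0.341 per month, hence T = 2π/ω ≈ 18.4 months.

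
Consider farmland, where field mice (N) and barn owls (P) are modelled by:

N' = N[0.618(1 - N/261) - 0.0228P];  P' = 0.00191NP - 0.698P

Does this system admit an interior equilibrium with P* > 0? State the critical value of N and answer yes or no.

The predator equation gives dP/dt > 0 only when N > 0.698/0.00191 = 365.
Without the predator, N → K = 261. Since 261 < 365, the predator cannot invade.

Threshold N = 365; K < 365, so no, the predator goes extinct.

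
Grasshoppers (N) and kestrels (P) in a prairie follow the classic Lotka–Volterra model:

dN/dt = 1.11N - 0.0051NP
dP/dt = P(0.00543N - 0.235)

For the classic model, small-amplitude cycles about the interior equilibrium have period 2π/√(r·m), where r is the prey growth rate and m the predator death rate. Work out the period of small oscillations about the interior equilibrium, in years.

T ≈ 12.3 years

Here r = 1.11 and m = 0.235, so r·m = 0.261.
ω = √0.261 = 0.511 per year, hence T = 2π/ω ≈ 12.3 years.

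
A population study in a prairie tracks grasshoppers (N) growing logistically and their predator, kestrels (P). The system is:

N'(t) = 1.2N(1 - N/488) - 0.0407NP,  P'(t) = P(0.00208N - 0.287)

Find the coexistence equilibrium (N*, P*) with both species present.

From dP/dt = 0 with P > 0: 0.00208N* = 0.287, so N* = 138.
Substitute into dN/dt = 0: 1.2(1 - 138/488) = 0.0407P*.
The bracket is 0.717, giving P* = 0.861/0.0407 = 21.1.

N* ≈ 138, P* ≈ 21.1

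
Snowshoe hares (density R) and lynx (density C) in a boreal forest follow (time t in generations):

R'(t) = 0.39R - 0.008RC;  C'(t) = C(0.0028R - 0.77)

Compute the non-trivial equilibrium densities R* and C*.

Set dC/dt = 0 with C > 0: 0.0028R - 0.77 = 0, so R* = 0.77/0.0028 = 275.
Set dR/dt = 0 with R > 0: 0.39 - 0.008C = 0, so C* = 0.39/0.008 = 48.8.

R* ≈ 275, C* ≈ 48.8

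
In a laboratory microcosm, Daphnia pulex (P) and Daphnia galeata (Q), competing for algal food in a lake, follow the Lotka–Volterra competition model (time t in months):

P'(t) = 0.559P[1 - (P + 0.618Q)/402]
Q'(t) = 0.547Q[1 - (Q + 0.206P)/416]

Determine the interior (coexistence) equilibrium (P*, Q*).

Setting both brackets to zero gives the nullclines P + 0.618Q = 402 and 0.206P + Q = 416.
Substituting Q = 416 - 0.206P into the first: P(1 - 0.618·0.206) = 402 - 0.618·416.
So P* = 145/0.873 = 166, and then Q* = 416 - 0.206·166 = 382.

P* ≈ 166, Q* ≈ 382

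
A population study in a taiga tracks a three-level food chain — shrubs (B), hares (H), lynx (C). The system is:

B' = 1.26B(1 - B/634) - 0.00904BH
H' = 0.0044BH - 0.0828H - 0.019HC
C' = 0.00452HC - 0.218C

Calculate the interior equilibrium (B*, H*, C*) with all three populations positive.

B* ≈ 415, H* ≈ 48.2, C* ≈ 91.7

From dC/dt = 0: 0.00452H* = 0.218, so H* = 48.2.
From dB/dt = 0: 1.26(1 - B*/634) = 0.00904·48.2, giving B* = 634·(1 - 0.346) = 415.
From dH/dt = 0: 0.0044·415 - 0.0828 = 0.019C*, so C* = 1.74/0.019 = 91.7.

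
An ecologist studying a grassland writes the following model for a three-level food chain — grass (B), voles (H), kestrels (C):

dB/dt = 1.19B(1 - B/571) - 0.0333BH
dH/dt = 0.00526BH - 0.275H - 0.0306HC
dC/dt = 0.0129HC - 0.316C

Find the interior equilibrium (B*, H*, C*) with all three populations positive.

From dC/dt = 0: 0.0129H* = 0.316, so H* = 24.5.
From dB/dt = 0: 1.19(1 - B*/571) = 0.0333·24.5, giving B* = 571·(1 - 0.685) = 180.
From dH/dt = 0: 0.00526·180 - 0.275 = 0.0306C*, so C* = 0.67/0.0306 = 21.9.

B* ≈ 180, H* ≈ 24.5, C* ≈ 21.9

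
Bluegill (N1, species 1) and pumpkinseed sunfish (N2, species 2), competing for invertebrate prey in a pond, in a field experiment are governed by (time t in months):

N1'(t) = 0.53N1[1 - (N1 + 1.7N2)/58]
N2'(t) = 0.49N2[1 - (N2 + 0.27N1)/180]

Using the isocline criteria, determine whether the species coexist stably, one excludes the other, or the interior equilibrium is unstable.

species 2 excludes species 1

Compare the nullcline intercepts: K1/α12 = 58/1.7 = 34.1 < K2 = 180; K2/α21 = 180/0.27 = 667 > K1 = 58.
Since the inequalities point opposite ways, species 2 can invade but species 1 cannot.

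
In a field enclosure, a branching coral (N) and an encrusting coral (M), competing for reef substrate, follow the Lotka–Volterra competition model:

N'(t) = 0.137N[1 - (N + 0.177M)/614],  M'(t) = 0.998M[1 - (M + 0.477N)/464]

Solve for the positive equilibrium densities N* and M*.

N* ≈ 581, M* ≈ 187

Setting both brackets to zero gives the nullclines N + 0.177M = 614 and 0.477N + M = 464.
Substituting M = 464 - 0.477N into the first: N(1 - 0.177·0.477) = 614 - 0.177·464.
So N* = 532/0.916 = 581, and then M* = 464 - 0.477·581 = 187.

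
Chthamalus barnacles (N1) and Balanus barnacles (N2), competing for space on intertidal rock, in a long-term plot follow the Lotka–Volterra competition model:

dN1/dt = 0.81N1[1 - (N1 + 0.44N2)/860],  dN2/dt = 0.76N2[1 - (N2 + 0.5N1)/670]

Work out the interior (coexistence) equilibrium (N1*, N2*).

N1* ≈ 725, N2* ≈ 308

Setting both brackets to zero gives the nullclines N1 + 0.44N2 = 860 and 0.5N1 + N2 = 670.
Substituting N2 = 670 - 0.5N1 into the first: N1(1 - 0.44·0.5) = 860 - 0.44·670.
So N1* = 565/0.78 = 725, and then N2* = 670 - 0.5·725 = 308.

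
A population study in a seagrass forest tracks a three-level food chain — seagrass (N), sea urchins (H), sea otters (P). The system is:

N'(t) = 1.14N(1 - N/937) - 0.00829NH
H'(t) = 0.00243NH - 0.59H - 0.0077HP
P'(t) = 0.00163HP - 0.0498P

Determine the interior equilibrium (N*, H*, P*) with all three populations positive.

From dP/dt = 0: 0.00163H* = 0.0498, so H* = 30.6.
From dN/dt = 0: 1.14(1 - N*/937) = 0.00829·30.6, giving N* = 937·(1 - 0.222) = 729.
From dH/dt = 0: 0.00243·729 - 0.59 = 0.0077P*, so P* = 1.18/0.0077 = 153.

N* ≈ 729, H* ≈ 30.6, P* ≈ 153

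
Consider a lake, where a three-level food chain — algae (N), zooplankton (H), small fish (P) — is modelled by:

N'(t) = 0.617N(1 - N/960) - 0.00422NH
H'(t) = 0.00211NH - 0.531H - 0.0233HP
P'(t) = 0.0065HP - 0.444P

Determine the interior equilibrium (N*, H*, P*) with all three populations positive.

N* ≈ 511, H* ≈ 68.3, P* ≈ 23.5

From dP/dt = 0: 0.0065H* = 0.444, so H* = 68.3.
From dN/dt = 0: 0.617(1 - N*/960) = 0.00422·68.3, giving N* = 960·(1 - 0.467) = 511.
From dH/dt = 0: 0.00211·511 - 0.531 = 0.0233P*, so P* = 0.548/0.0233 = 23.5.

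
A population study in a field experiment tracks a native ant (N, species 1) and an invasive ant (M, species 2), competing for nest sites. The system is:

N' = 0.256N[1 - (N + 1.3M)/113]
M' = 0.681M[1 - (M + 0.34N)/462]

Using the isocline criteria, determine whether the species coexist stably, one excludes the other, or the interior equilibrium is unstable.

species 2 excludes species 1

Compare the nullcline intercepts: K1/α12 = 113/1.3 = 86.9 < K2 = 462; K2/α21 = 462/0.34 = 1360 > K1 = 113.
Since the inequalities point opposite ways, species 2 can invade but species 1 cannot.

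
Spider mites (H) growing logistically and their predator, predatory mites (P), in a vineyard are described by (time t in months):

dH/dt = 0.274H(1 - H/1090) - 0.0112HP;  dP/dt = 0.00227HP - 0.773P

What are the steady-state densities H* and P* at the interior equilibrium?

H* ≈ 341, P* ≈ 16.8

From dP/dt = 0 with P > 0: 0.00227H* = 0.773, so H* = 341.
Substitute into dH/dt = 0: 0.274(1 - 341/1090) = 0.0112P*.
The bracket is 0.688, giving P* = 0.188/0.0112 = 16.8.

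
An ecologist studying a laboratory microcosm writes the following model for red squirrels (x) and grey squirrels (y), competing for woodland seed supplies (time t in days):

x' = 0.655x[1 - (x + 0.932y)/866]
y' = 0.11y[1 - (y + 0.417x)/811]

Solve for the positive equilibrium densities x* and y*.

Setting both brackets to zero gives the nullclines x + 0.932y = 866 and 0.417x + y = 811.
Substituting y = 811 - 0.417x into the first: x(1 - 0.932·0.417) = 866 - 0.932·811.
So x* = 110/0.611 = 180, and then y* = 811 - 0.417·180 = 736.

x* ≈ 180, y* ≈ 736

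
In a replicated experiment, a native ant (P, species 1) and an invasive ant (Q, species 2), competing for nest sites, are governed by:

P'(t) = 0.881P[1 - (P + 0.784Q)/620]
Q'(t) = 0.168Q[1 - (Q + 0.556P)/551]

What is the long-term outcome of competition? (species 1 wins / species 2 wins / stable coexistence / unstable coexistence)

Compare the nullcline intercepts: K1/α12 = 620/0.784 = 791 > K2 = 551; K2/α21 = 551/0.556 = 991 > K1 = 620.
Since both inequalities hold, each species can invade when rare, so the interior equilibrium is stable.

stable coexistence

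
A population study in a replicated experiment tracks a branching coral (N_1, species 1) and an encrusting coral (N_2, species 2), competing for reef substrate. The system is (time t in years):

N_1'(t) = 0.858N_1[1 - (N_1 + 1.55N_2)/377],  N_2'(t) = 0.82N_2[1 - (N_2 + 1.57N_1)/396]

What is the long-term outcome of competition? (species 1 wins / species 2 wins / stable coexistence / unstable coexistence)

Compare the nullcline intercepts: K1/α12 = 377/1.55 = 243 < K2 = 396; K2/α21 = 396/1.57 = 252 < K1 = 377.
Since both are reversed, neither can invade when rare; the interior point is a saddle.

unstable coexistence (outcome depends on initial conditions)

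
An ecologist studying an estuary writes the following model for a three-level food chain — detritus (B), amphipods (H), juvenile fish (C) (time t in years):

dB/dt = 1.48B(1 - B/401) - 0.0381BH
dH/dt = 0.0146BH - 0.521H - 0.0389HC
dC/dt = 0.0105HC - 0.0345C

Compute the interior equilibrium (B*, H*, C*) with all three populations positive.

From dC/dt = 0: 0.0105H* = 0.0345, so H* = 3.29.
From dB/dt = 0: 1.48(1 - B*/401) = 0.0381·3.29, giving B* = 401·(1 - 0.0846) = 367.
From dH/dt = 0: 0.0146·367 - 0.521 = 0.0389C*, so C* = 4.84/0.0389 = 124.

B* ≈ 367, H* ≈ 3.29, C* ≈ 124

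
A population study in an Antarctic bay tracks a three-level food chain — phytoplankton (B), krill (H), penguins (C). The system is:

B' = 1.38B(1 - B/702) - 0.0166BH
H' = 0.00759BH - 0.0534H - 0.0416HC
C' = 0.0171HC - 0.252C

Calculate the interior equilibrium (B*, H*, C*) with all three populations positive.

B* ≈ 578, H* ≈ 14.7, C* ≈ 104

From dC/dt = 0: 0.0171H* = 0.252, so H* = 14.7.
From dB/dt = 0: 1.38(1 - B*/702) = 0.0166·14.7, giving B* = 702·(1 - 0.177) = 578.
From dH/dt = 0: 0.00759·578 - 0.0534 = 0.0416C*, so C* = 4.33/0.0416 = 104.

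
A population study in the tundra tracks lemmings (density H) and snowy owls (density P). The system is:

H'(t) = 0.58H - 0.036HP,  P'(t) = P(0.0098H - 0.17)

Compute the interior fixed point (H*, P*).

H* ≈ 17.3, P* ≈ 16.1

Set dP/dt = 0 with P > 0: 0.0098H - 0.17 = 0, so H* = 0.17/0.0098 = 17.3.
Set dH/dt = 0 with H > 0: 0.58 - 0.036P = 0, so P* = 0.58/0.036 = 16.1.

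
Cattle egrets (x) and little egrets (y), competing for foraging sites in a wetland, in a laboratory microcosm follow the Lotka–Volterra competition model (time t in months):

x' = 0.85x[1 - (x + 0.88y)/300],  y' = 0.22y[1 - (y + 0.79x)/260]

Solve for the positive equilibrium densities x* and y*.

Setting both brackets to zero gives the nullclines x + 0.88y = 300 and 0.79x + y = 260.
Substituting y = 260 - 0.79x into the first: x(1 - 0.88·0.79) = 300 - 0.88·260.
So x* = 71.2/0.305 = 234, and then y* = 260 - 0.79·234 = 75.5.

x* ≈ 234, y* ≈ 75.5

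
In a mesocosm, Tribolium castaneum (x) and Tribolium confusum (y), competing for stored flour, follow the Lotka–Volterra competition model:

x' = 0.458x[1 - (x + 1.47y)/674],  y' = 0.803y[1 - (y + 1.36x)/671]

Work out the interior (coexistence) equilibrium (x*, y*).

Setting both brackets to zero gives the nullclines x + 1.47y = 674 and 1.36x + y = 671.
Substituting y = 671 - 1.36x into the first: x(1 - 1.47·1.36) = 674 - 1.47·671.
So x* = -312/-0.999 = 313, and then y* = 671 - 1.36·313 = 246.

x* ≈ 313, y* ≈ 246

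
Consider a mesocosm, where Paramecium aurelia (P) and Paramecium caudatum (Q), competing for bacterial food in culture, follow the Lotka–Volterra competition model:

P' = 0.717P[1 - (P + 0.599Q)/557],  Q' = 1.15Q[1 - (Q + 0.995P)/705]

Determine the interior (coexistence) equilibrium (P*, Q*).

P* ≈ 333, Q* ≈ 373

Setting both brackets to zero gives the nullclines P + 0.599Q = 557 and 0.995P + Q = 705.
Substituting Q = 705 - 0.995P into the first: P(1 - 0.599·0.995) = 557 - 0.599·705.
So P* = 135/0.404 = 333, and then Q* = 705 - 0.995·333 = 373.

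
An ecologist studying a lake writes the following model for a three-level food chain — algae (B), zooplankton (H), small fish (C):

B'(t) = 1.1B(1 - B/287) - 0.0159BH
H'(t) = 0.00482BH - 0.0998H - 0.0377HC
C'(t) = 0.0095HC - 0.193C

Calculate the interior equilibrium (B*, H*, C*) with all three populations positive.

B* ≈ 203, H* ≈ 20.3, C* ≈ 23.3

From dC/dt = 0: 0.0095H* = 0.193, so H* = 20.3.
From dB/dt = 0: 1.1(1 - B*/287) = 0.0159·20.3, giving B* = 287·(1 - 0.294) = 203.
From dH/dt = 0: 0.00482·203 - 0.0998 = 0.0377C*, so C* = 0.877/0.0377 = 23.3.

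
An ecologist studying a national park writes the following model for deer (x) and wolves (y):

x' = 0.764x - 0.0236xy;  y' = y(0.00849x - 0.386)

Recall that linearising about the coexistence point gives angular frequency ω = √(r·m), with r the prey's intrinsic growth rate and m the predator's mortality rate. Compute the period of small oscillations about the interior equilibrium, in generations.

Here r = 0.764 and m = 0.386, so r·m = 0.295.
ω = √0.295 = 0.543 per generation, hence T = 2π/ω ≈ 11.6 generations.

T ≈ 11.6 generations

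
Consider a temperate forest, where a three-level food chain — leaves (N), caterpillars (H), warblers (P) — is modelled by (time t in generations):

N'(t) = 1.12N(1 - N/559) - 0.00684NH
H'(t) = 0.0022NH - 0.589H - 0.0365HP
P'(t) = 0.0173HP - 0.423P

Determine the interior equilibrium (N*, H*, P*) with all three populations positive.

From dP/dt = 0: 0.0173H* = 0.423, so H* = 24.5.
From dN/dt = 0: 1.12(1 - N*/559) = 0.00684·24.5, giving N* = 559·(1 - 0.149) = 476.
From dH/dt = 0: 0.0022·476 - 0.589 = 0.0365P*, so P* = 0.457/0.0365 = 12.5.

N* ≈ 476, H* ≈ 24.5, P* ≈ 12.5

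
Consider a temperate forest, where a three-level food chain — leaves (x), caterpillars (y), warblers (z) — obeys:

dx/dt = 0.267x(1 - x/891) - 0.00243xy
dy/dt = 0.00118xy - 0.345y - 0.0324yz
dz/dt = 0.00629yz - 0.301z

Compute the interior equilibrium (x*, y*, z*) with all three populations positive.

From dz/dt = 0: 0.00629y* = 0.301, so y* = 47.9.
From dx/dt = 0: 0.267(1 - x*/891) = 0.00243·47.9, giving x* = 891·(1 - 0.436) = 503.
From dy/dt = 0: 0.00118·503 - 0.345 = 0.0324z*, so z* = 0.248/0.0324 = 7.67.

x* ≈ 503, y* ≈ 47.9, z* ≈ 7.67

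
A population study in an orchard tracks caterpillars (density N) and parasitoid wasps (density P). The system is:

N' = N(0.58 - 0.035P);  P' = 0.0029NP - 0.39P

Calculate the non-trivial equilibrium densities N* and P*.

N* ≈ 134, P* ≈ 16.6

Set dP/dt = 0 with P > 0: 0.0029N - 0.39 = 0, so N* = 0.39/0.0029 = 134.
Set dN/dt = 0 with N > 0: 0.58 - 0.035P = 0, so P* = 0.58/0.035 = 16.6.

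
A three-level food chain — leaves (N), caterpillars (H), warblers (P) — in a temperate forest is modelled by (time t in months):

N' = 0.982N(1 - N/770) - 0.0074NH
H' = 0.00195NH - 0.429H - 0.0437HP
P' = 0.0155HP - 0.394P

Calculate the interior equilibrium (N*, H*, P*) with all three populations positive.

From dP/dt = 0: 0.0155H* = 0.394, so H* = 25.4.
From dN/dt = 0: 0.982(1 - N*/770) = 0.0074·25.4, giving N* = 770·(1 - 0.192) = 623.
From dH/dt = 0: 0.00195·623 - 0.429 = 0.0437P*, so P* = 0.785/0.0437 = 18.

N* ≈ 623, H* ≈ 25.4, P* ≈ 18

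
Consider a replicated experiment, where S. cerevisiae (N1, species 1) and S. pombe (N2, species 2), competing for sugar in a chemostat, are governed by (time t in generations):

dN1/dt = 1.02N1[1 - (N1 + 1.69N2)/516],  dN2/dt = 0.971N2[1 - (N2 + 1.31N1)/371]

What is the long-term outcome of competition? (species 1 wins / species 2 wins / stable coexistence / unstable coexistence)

unstable coexistence (outcome depends on initial conditions)

Compare the nullcline intercepts: K1/α12 = 516/1.69 = 305 < K2 = 371; K2/α21 = 371/1.31 = 283 < K1 = 516.
Since both are reversed, neither can invade when rare; the interior point is a saddle.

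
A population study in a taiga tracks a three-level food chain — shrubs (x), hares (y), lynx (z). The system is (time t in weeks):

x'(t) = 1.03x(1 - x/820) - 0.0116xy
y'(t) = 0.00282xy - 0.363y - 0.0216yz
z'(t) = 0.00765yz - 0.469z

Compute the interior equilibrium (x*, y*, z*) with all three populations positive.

x* ≈ 254, y* ≈ 61.3, z* ≈ 16.3

From dz/dt = 0: 0.00765y* = 0.469, so y* = 61.3.
From dx/dt = 0: 1.03(1 - x*/820) = 0.0116·61.3, giving x* = 820·(1 - 0.69) = 254.
From dy/dt = 0: 0.00282·254 - 0.363 = 0.0216z*, so z* = 0.353/0.0216 = 16.3.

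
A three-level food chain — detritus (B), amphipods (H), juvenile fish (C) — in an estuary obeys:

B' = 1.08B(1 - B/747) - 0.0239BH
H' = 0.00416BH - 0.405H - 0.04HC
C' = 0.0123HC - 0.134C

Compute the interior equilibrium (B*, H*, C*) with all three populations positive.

From dC/dt = 0: 0.0123H* = 0.134, so H* = 10.9.
From dB/dt = 0: 1.08(1 - B*/747) = 0.0239·10.9, giving B* = 747·(1 - 0.241) = 567.
From dH/dt = 0: 0.00416·567 - 0.405 = 0.04C*, so C* = 1.95/0.04 = 48.8.

B* ≈ 567, H* ≈ 10.9, C* ≈ 48.8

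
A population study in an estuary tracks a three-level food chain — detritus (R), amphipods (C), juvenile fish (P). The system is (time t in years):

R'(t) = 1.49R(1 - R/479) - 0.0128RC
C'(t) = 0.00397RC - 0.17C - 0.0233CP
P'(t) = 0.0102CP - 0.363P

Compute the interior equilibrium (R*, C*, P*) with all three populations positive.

From dP/dt = 0: 0.0102C* = 0.363, so C* = 35.6.
From dR/dt = 0: 1.49(1 - R*/479) = 0.0128·35.6, giving R* = 479·(1 - 0.306) = 333.
From dC/dt = 0: 0.00397·333 - 0.17 = 0.0233P*, so P* = 1.15/0.0233 = 49.4.

R* ≈ 333, C* ≈ 35.6, P* ≈ 49.4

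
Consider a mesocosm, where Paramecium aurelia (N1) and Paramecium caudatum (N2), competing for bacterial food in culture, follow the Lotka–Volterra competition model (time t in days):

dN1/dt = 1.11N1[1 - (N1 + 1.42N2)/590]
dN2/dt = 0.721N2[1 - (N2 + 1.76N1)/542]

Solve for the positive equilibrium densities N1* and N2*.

N1* ≈ 120, N2* ≈ 331

Setting both brackets to zero gives the nullclines N1 + 1.42N2 = 590 and 1.76N1 + N2 = 542.
Substituting N2 = 542 - 1.76N1 into the first: N1(1 - 1.42·1.76) = 590 - 1.42·542.
So N1* = -180/-1.5 = 120, and then N2* = 542 - 1.76·120 = 331.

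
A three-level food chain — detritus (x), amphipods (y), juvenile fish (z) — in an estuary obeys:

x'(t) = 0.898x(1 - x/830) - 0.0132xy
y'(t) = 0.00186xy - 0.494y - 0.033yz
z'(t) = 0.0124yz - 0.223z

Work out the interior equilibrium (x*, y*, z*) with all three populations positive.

From dz/dt = 0: 0.0124y* = 0.223, so y* = 18.
From dx/dt = 0: 0.898(1 - x*/830) = 0.0132·18, giving x* = 830·(1 - 0.264) = 611.
From dy/dt = 0: 0.00186·611 - 0.494 = 0.033z*, so z* = 0.642/0.033 = 19.4.

x* ≈ 611, y* ≈ 18, z* ≈ 19.4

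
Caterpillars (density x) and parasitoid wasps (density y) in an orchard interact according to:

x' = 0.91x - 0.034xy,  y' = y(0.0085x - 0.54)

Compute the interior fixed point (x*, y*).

Set dy/dt = 0 with y > 0: 0.0085x - 0.54 = 0, so x* = 0.54/0.0085 = 63.5.
Set dx/dt = 0 with x > 0: 0.91 - 0.034y = 0, so y* = 0.91/0.034 = 26.8.

x* ≈ 63.5, y* ≈ 26.8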